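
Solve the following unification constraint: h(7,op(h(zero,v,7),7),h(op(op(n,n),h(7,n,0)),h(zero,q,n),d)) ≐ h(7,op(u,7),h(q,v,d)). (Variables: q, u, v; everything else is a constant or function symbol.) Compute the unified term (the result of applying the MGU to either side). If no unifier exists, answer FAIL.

Decompose h/3: 7 ≐ 7,  op(h(zero,v,7),7) ≐ op(u,7),  h(op(op(n,n),h(7,n,0)),h(zero,q,n),d) ≐ h(q,v,d).
Delete trivial equation 7 ≐ 7.
Decompose op/2: h(zero,v,7) ≐ u,  7 ≐ 7.
Bind u := h(zero,v,7); no other remaining equation mentions u.
Delete trivial equation 7 ≐ 7.
Decompose h/3: op(op(n,n),h(7,n,0)) ≐ q,  h(zero,q,n) ≐ v,  d ≐ d.
Bind q := op(op(n,n),h(7,n,0)); substituting into the one remaining equation that mentions q gives: h(zero,op(op(n,n),h(7,n,0)),n) ≐ v.
Bind v := h(zero,op(op(n,n),h(7,n,0)),n); no other remaining equation mentions v. Substituting into the earlier binding gives u := h(zero,h(zero,op(op(n,n),h(7,n,0)),n),7).
Delete trivial equation d ≐ d.
Applying the MGU to either side gives h(7,op(h(zero,h(zero,op(op(n,n),h(7,n,0)),n),7),7),h(op(op(n,n),h(7,n,0)),h(zero,op(op(n,n),h(7,n,0)),n),d)).

h(7,op(h(zero,h(zero,op(op(n,n),h(7,n,0)),n),7),7),h(op(op(n,n),h(7,n,0)),h(zero,op(op(n,n),h(7,n,0)),n),d))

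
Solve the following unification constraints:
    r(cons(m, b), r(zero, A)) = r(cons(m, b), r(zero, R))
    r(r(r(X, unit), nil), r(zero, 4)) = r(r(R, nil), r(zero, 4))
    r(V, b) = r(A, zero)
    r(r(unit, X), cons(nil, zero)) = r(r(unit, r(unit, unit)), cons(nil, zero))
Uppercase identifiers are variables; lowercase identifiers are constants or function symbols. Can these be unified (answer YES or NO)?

NO

Decompose r/2: cons(m, b) = cons(m, b),  r(zero, A) = r(zero, R).
Delete trivial equation cons(m, b) = cons(m, b).
Decompose r/2: zero = zero,  A = R.
Delete trivial equation zero = zero.
Bind A := R; substituting into the one remaining equation that mentions A gives: r(V, b) = r(R, zero).
Decompose r/2: r(r(X, unit), nil) = r(R, nil),  r(zero, 4) = r(zero, 4).
Decompose r/2: r(X, unit) = R,  nil = nil.
Bind R := r(X, unit); substituting into the one remaining equation that mentions R gives: r(V, b) = r(r(X, unit), zero). Substituting into the earlier binding gives A := r(X, unit).
Delete trivial equation nil = nil.
Delete trivial equation r(zero, 4) = r(zero, 4).
Decompose r/2: V = r(X, unit),  b = zero.
Bind V := r(X, unit); no other remaining equation mentions V.
Clash: constants b and zero differ; no unifier exists.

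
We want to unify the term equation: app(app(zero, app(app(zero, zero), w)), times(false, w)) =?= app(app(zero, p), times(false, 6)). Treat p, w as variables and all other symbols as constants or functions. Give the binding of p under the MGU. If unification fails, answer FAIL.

app(app(zero, zero), 6)

Decompose app/2: app(zero, app(app(zero, zero), w)) =?= app(zero, p),  times(false, w) =?= times(false, 6).
Decompose app/2: zero =?= zero,  app(app(zero, zero), w) =?= p.
Delete trivial equation zero =?= zero.
Bind p := app(app(zero, zero), w); no other remaining equation mentions p.
Decompose times/2: false =?= false,  w =?= 6.
Delete trivial equation false =?= false.
Bind w := 6. Substituting into the earlier binding gives p := app(app(zero, zero), 6).
MGU = { p -> app(app(zero, zero), 6), w -> 6 }, so p -> app(app(zero, zero), 6).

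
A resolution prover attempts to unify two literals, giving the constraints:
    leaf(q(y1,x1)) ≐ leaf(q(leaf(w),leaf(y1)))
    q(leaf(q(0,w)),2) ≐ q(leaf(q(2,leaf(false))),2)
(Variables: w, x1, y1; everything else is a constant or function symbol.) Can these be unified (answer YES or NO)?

Decompose leaf/1: q(y1,x1) ≐ q(leaf(w),leaf(y1)).
Decompose q/2: y1 ≐ leaf(w),  x1 ≐ leaf(y1).
Bind y1 := leaf(w); substituting into the one remaining equation that mentions y1 gives: x1 ≐ leaf(leaf(w)).
Bind x1 := leaf(leaf(w)); no other remaining equation mentions x1.
Decompose q/2: leaf(q(0,w)) ≐ leaf(q(2,leaf(false))),  2 ≐ 2.
Decompose leaf/1: q(0,w) ≐ q(2,leaf(false)).
Decompose q/2: 0 ≐ 2,  w ≐ leaf(false).
Clash: constants 0 and 2 differ; no unifier exists.

NO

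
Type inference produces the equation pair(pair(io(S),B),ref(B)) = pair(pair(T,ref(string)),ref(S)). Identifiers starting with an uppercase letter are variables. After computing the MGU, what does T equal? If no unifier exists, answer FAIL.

Decompose pair/2: pair(io(S),B) = pair(T,ref(string)),  ref(B) = ref(S).
Decompose pair/2: io(S) = T,  B = ref(string).
Bind T := io(S); no other remaining equation mentions T.
Bind B := ref(string); substituting into the remaining equation gives: ref(ref(string)) = ref(S).
Decompose ref/1: ref(string) = S.
Bind S := ref(string). Substituting into the earlier binding gives T := io(ref(string)).
MGU = { T := io(ref(string)), B := ref(string), S := ref(string) }, so T := io(ref(string)).

io(ref(string))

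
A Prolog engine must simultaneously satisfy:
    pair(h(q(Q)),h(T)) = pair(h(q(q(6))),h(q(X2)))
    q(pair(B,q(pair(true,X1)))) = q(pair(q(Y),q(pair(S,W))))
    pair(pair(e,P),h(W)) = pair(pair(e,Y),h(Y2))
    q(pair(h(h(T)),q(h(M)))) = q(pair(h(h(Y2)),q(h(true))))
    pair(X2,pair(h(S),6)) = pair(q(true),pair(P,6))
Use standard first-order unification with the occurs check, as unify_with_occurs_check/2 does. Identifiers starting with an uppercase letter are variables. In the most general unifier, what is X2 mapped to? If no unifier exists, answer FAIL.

Decompose pair/2: h(q(Q)) = h(q(q(6))),  h(T) = h(q(X2)).
Decompose h/1: q(Q) = q(q(6)).
Decompose q/1: Q = q(6).
Bind Q := q(6); no other remaining equation mentions Q.
Decompose h/1: T = q(X2).
Bind T := q(X2); substituting into the one remaining equation that mentions T gives: q(pair(h(h(q(X2))),q(h(M)))) = q(pair(h(h(Y2)),q(h(true)))).
Decompose q/1: pair(B,q(pair(true,X1))) = pair(q(Y),q(pair(S,W))).
Decompose pair/2: B = q(Y),  q(pair(true,X1)) = q(pair(S,W)).
Bind B := q(Y); no other remaining equation mentions B.
Decompose q/1: pair(true,X1) = pair(S,W).
Decompose pair/2: true = S,  X1 = W.
Bind S := true; substituting into the one remaining equation that mentions S gives: pair(X2,pair(h(true),6)) = pair(q(true),pair(P,6)).
Bind X1 := W; no other remaining equation mentions X1.
Decompose pair/2: pair(e,P) = pair(e,Y),  h(W) = h(Y2).
Decompose pair/2: e = e,  P = Y.
Delete trivial equation e = e.
Bind P := Y; substituting into the one remaining equation that mentions P gives: pair(X2,pair(h(true),6)) = pair(q(true),pair(Y,6)).
Decompose h/1: W = Y2.
Bind W := Y2; no other remaining equation mentions W. Substituting into the earlier binding gives X1 := Y2.
Decompose q/1: pair(h(h(q(X2))),q(h(M))) = pair(h(h(Y2)),q(h(true))).
Decompose pair/2: h(h(q(X2))) = h(h(Y2)),  q(h(M)) = q(h(true)).
Decompose h/1: h(q(X2)) = h(Y2).
Decompose h/1: q(X2) = Y2.
Bind Y2 := q(X2); no other remaining equation mentions Y2. Substituting into the earlier bindings gives X1 := q(X2), W := q(X2).
Decompose q/1: h(M) = h(true).
Decompose h/1: M = true.
Bind M := true; no other remaining equation mentions M.
Decompose pair/2: X2 = q(true),  pair(h(true),6) = pair(Y,6).
Bind X2 := q(true); no other remaining equation mentions X2. Substituting into the earlier bindings gives T := q(q(true)), X1 := q(q(true)), W := q(q(true)), Y2 := q(q(true)).
Decompose pair/2: h(true) = Y,  6 = 6.
Bind Y := h(true); no other remaining equation mentions Y. Substituting into the earlier bindings gives B := q(h(true)), P := h(true).
Delete trivial equation 6 = 6.
MGU = { Q = q(6), T = q(q(true)), B = q(h(true)), S = true, X1 = q(q(true)), P = h(true), W = q(q(true)), Y2 = q(q(true)), M = true, X2 = q(true), Y = h(true) }, so X2 = q(true).

q(true)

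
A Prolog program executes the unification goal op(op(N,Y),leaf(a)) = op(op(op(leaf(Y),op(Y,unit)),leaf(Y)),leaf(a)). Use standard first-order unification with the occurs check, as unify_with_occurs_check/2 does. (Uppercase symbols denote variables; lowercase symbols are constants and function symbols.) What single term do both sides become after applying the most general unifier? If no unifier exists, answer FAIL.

FAIL

Decompose op/2: op(N,Y) = op(op(leaf(Y),op(Y,unit)),leaf(Y)),  leaf(a) = leaf(a).
Decompose op/2: N = op(leaf(Y),op(Y,unit)),  Y = leaf(Y).
Bind N := op(leaf(Y),op(Y,unit)); no other remaining equation mentions N.
Occurs check fails: Y occurs in leaf(Y); the equation Y = leaf(Y) has no finite solution.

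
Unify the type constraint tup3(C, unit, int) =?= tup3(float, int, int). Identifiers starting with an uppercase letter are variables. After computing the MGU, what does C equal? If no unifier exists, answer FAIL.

FAIL

Decompose tup3/3: C =?= float,  unit =?= int,  int =?= int.
Bind C := float; no other remaining equation mentions C.
Clash: constants unit and int differ; no unifier exists.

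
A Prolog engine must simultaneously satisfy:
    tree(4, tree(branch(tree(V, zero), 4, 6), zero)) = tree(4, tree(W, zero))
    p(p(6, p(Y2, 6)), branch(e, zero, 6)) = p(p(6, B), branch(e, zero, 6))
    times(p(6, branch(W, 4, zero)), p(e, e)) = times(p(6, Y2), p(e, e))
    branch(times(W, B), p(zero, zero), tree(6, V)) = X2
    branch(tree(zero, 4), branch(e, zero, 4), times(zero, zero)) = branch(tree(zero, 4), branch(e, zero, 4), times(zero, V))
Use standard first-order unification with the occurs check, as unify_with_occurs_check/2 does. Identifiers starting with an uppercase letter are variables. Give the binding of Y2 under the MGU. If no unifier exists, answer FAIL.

Decompose tree/2: 4 = 4,  tree(branch(tree(V, zero), 4, 6), zero) = tree(W, zero).
Delete trivial equation 4 = 4.
Decompose tree/2: branch(tree(V, zero), 4, 6) = W,  zero = zero.
Bind W := branch(tree(V, zero), 4, 6); substituting into the 2 remaining equations that mention W gives: times(p(6, branch(branch(tree(V, zero), 4, 6), 4, zero)), p(e, e)) = times(p(6, Y2), p(e, e)),  branch(times(branch(tree(V, zero), 4, 6), B), p(zero, zero), tree(6, V)) = X2.
Delete trivial equation zero = zero.
Decompose p/2: p(6, p(Y2, 6)) = p(6, B),  branch(e, zero, 6) = branch(e, zero, 6).
Decompose p/2: 6 = 6,  p(Y2, 6) = B.
Delete trivial equation 6 = 6.
Bind B := p(Y2, 6); substituting into the one remaining equation that mentions B gives: branch(times(branch(tree(V, zero), 4, 6), p(Y2, 6)), p(zero, zero), tree(6, V)) = X2.
Delete trivial equation branch(e, zero, 6) = branch(e, zero, 6).
Decompose times/2: p(6, branch(branch(tree(V, zero), 4, 6), 4, zero)) = p(6, Y2),  p(e, e) = p(e, e).
Decompose p/2: 6 = 6,  branch(branch(tree(V, zero), 4, 6), 4, zero) = Y2.
Delete trivial equation 6 = 6.
Bind Y2 := branch(branch(tree(V, zero), 4, 6), 4, zero); substituting into the one remaining equation that mentions Y2 gives: branch(times(branch(tree(V, zero), 4, 6), p(branch(branch(tree(V, zero), 4, 6), 4, zero), 6)), p(zero, zero), tree(6, V)) = X2. Substituting into the earlier binding gives B := p(branch(branch(tree(V, zero), 4, 6), 4, zero), 6).
Delete trivial equation p(e, e) = p(e, e).
Bind X2 := branch(times(branch(tree(V, zero), 4, 6), p(branch(branch(tree(V, zero), 4, 6), 4, zero), 6)), p(zero, zero), tree(6, V)); no other remaining equation mentions X2.
Decompose branch/3: tree(zero, 4) = tree(zero, 4),  branch(e, zero, 4) = branch(e, zero, 4),  times(zero, zero) = times(zero, V).
Delete trivial equation tree(zero, 4) = tree(zero, 4).
Delete trivial equation branch(e, zero, 4) = branch(e, zero, 4).
Decompose times/2: zero = zero,  zero = V.
Delete trivial equation zero = zero.
Bind V := zero. Substituting into the earlier bindings gives W := branch(tree(zero, zero), 4, 6), B := p(branch(branch(tree(zero, zero), 4, 6), 4, zero), 6), Y2 := branch(branch(tree(zero, zero), 4, 6), 4, zero), X2 := branch(times(branch(tree(zero, zero), 4, 6), p(branch(branch(tree(zero, zero), 4, 6), 4, zero), 6)), p(zero, zero), tree(6, zero)).
MGU = { W = branch(tree(zero, zero), 4, 6), B = p(branch(branch(tree(zero, zero), 4, 6), 4, zero), 6), Y2 = branch(branch(tree(zero, zero), 4, 6), 4, zero), X2 = branch(times(branch(tree(zero, zero), 4, 6), p(branch(branch(tree(zero, zero), 4, 6), 4, zero), 6)), p(zero, zero), tree(6, zero)), V = zero }, so Y2 = branch(branch(tree(zero, zero), 4, 6), 4, zero).

branch(branch(tree(zero, zero), 4, 6), 4, zero)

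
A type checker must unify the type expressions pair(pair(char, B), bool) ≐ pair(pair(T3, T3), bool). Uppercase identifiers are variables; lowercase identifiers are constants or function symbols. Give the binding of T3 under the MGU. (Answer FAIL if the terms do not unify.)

Decompose pair/2: pair(char, B) ≐ pair(T3, T3),  bool ≐ bool.
Decompose pair/2: char ≐ T3,  B ≐ T3.
Bind T3 := char; substituting into the one remaining equation that mentions T3 gives: B ≐ char.
Bind B := char; no other remaining equation mentions B.
Delete trivial equation bool ≐ bool.
MGU = { T3 ↦ char, B ↦ char }, so T3 ↦ char.

char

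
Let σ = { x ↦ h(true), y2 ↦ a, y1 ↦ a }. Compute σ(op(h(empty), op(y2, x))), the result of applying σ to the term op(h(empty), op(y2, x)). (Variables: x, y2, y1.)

Replace each occurrence of x with h(true).
Replace each occurrence of y2 with a.
Result: op(h(empty), op(a, h(true))).

op(h(empty), op(a, h(true)))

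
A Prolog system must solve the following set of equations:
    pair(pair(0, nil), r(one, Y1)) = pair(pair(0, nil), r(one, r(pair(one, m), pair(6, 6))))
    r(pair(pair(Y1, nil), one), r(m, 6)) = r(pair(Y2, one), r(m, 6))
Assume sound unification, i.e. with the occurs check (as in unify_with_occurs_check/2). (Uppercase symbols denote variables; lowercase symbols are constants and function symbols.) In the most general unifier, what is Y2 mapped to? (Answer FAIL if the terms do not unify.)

pair(r(pair(one, m), pair(6, 6)), nil)

Decompose pair/2: pair(0, nil) = pair(0, nil),  r(one, Y1) = r(one, r(pair(one, m), pair(6, 6))).
Delete trivial equation pair(0, nil) = pair(0, nil).
Decompose r/2: one = one,  Y1 = r(pair(one, m), pair(6, 6)).
Delete trivial equation one = one.
Bind Y1 := r(pair(one, m), pair(6, 6)); substituting into the remaining equation gives: r(pair(pair(r(pair(one, m), pair(6, 6)), nil), one), r(m, 6)) = r(pair(Y2, one), r(m, 6)).
Decompose r/2: pair(pair(r(pair(one, m), pair(6, 6)), nil), one) = pair(Y2, one),  r(m, 6) = r(m, 6).
Decompose pair/2: pair(r(pair(one, m), pair(6, 6)), nil) = Y2,  one = one.
Bind Y2 := pair(r(pair(one, m), pair(6, 6)), nil); no other remaining equation mentions Y2.
Delete trivial equation one = one.
Delete trivial equation r(m, 6) = r(m, 6).
MGU = { Y1 -> r(pair(one, m), pair(6, 6)), Y2 -> pair(r(pair(one, m), pair(6, 6)), nil) }, so Y2 -> pair(r(pair(one, m), pair(6, 6)), nil).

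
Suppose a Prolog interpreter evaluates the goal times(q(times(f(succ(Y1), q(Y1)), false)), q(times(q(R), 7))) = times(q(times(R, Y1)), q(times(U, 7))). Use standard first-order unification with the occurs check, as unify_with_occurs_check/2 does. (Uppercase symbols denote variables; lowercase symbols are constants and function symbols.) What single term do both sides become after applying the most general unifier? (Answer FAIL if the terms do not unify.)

times(q(times(f(succ(false), q(false)), false)), q(times(q(f(succ(false), q(false))), 7)))

Decompose times/2: q(times(f(succ(Y1), q(Y1)), false)) = q(times(R, Y1)),  q(times(q(R), 7)) = q(times(U, 7)).
Decompose q/1: times(f(succ(Y1), q(Y1)), false) = times(R, Y1).
Decompose times/2: f(succ(Y1), q(Y1)) = R,  false = Y1.
Bind R := f(succ(Y1), q(Y1)); substituting into the one remaining equation that mentions R gives: q(times(q(f(succ(Y1), q(Y1))), 7)) = q(times(U, 7)).
Bind Y1 := false; substituting into the remaining equation gives: q(times(q(f(succ(false), q(false))), 7)) = q(times(U, 7)). Substituting into the earlier binding gives R := f(succ(false), q(false)).
Decompose q/1: times(q(f(succ(false), q(false))), 7) = times(U, 7).
Decompose times/2: q(f(succ(false), q(false))) = U,  7 = 7.
Bind U := q(f(succ(false), q(false))); no other remaining equation mentions U.
Delete trivial equation 7 = 7.
Applying the MGU to either side gives times(q(times(f(succ(false), q(false)), false)), q(times(q(f(succ(false), q(false))), 7))).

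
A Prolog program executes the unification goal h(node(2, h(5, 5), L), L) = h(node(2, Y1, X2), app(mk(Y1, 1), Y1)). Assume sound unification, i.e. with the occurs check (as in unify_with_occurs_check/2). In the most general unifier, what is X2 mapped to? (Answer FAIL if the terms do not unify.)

Decompose h/2: node(2, h(5, 5), L) = node(2, Y1, X2),  L = app(mk(Y1, 1), Y1).
Decompose node/3: 2 = 2,  h(5, 5) = Y1,  L = X2.
Delete trivial equation 2 = 2.
Bind Y1 := h(5, 5); substituting into the one remaining equation that mentions Y1 gives: L = app(mk(h(5, 5), 1), h(5, 5)).
Bind L := X2; substituting into the remaining equation gives: X2 = app(mk(h(5, 5), 1), h(5, 5)).
Bind X2 := app(mk(h(5, 5), 1), h(5, 5)). Substituting into the earlier binding gives L := app(mk(h(5, 5), 1), h(5, 5)).
MGU = { Y1 -> h(5, 5), L -> app(mk(h(5, 5), 1), h(5, 5)), X2 -> app(mk(h(5, 5), 1), h(5, 5)) }, so X2 -> app(mk(h(5, 5), 1), h(5, 5)).

app(mk(h(5, 5), 1), h(5, 5))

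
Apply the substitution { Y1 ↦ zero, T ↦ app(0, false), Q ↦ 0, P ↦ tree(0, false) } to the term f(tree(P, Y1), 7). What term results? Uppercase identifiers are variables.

f(tree(tree(0, false), zero), 7)

Replace each occurrence of Y1 with zero.
Replace each occurrence of P with tree(0, false).
Result: f(tree(tree(0, false), zero), 7).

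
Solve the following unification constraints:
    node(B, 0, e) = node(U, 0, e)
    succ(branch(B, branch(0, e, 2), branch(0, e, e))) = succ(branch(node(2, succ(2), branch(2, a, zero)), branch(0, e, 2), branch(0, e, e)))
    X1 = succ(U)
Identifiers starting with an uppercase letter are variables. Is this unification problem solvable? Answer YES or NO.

Decompose node/3: B = U,  0 = 0,  e = e.
Bind B := U; substituting into the one remaining equation that mentions B gives: succ(branch(U, branch(0, e, 2), branch(0, e, e))) = succ(branch(node(2, succ(2), branch(2, a, zero)), branch(0, e, 2), branch(0, e, e))).
Delete trivial equation 0 = 0.
Delete trivial equation e = e.
Decompose succ/1: branch(U, branch(0, e, 2), branch(0, e, e)) = branch(node(2, succ(2), branch(2, a, zero)), branch(0, e, 2), branch(0, e, e)).
Decompose branch/3: U = node(2, succ(2), branch(2, a, zero)),  branch(0, e, 2) = branch(0, e, 2),  branch(0, e, e) = branch(0, e, e).
Bind U := node(2, succ(2), branch(2, a, zero)); substituting into the one remaining equation that mentions U gives: X1 = succ(node(2, succ(2), branch(2, a, zero))). Substituting into the earlier binding gives B := node(2, succ(2), branch(2, a, zero)).
Delete trivial equation branch(0, e, 2) = branch(0, e, 2).
Delete trivial equation branch(0, e, e) = branch(0, e, e).
Bind X1 := succ(node(2, succ(2), branch(2, a, zero))).
No equations remain and no clash or occurs-check failure arose, so a unifier exists.

YES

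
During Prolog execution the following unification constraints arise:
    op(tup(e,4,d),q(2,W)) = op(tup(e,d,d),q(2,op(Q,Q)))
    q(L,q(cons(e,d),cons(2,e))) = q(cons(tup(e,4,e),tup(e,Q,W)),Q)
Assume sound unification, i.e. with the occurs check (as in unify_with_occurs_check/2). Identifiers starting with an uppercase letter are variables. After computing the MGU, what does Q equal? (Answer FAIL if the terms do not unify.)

FAIL

Decompose op/2: tup(e,4,d) = tup(e,d,d),  q(2,W) = q(2,op(Q,Q)).
Decompose tup/3: e = e,  4 = d,  d = d.
Delete trivial equation e = e.
Clash: constants 4 and d differ; no unifier exists.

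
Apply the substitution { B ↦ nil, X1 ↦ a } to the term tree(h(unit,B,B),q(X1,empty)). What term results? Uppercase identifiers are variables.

Replace each occurrence of B with nil.
Replace each occurrence of X1 with a.
Result: tree(h(unit,nil,nil),q(a,empty)).

tree(h(unit,nil,nil),q(a,empty))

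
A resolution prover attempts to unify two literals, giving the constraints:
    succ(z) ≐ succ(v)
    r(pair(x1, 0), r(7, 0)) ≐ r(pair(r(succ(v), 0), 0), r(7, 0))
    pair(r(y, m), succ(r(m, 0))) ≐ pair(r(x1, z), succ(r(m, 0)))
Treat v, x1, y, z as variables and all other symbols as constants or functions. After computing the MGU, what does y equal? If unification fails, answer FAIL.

r(succ(m), 0)

Decompose succ/1: z ≐ v.
Bind z := v; substituting into the one remaining equation that mentions z gives: pair(r(y, m), succ(r(m, 0))) ≐ pair(r(x1, v), succ(r(m, 0))).
Decompose r/2: pair(x1, 0) ≐ pair(r(succ(v), 0), 0),  r(7, 0) ≐ r(7, 0).
Decompose pair/2: x1 ≐ r(succ(v), 0),  0 ≐ 0.
Bind x1 := r(succ(v), 0); substituting into the one remaining equation that mentions x1 gives: pair(r(y, m), succ(r(m, 0))) ≐ pair(r(r(succ(v), 0), v), succ(r(m, 0))).
Delete trivial equation 0 ≐ 0.
Delete trivial equation r(7, 0) ≐ r(7, 0).
Decompose pair/2: r(y, m) ≐ r(r(succ(v), 0), v),  succ(r(m, 0)) ≐ succ(r(m, 0)).
Decompose r/2: y ≐ r(succ(v), 0),  m ≐ v.
Bind y := r(succ(v), 0); no other remaining equation mentions y.
Bind v := m; no other remaining equation mentions v. Substituting into the earlier bindings gives z := m, x1 := r(succ(m), 0), y := r(succ(m), 0).
Delete trivial equation succ(r(m, 0)) ≐ succ(r(m, 0)).
MGU = { z ↦ m, x1 ↦ r(succ(m), 0), y ↦ r(succ(m), 0), v ↦ m }, so y ↦ r(succ(m), 0).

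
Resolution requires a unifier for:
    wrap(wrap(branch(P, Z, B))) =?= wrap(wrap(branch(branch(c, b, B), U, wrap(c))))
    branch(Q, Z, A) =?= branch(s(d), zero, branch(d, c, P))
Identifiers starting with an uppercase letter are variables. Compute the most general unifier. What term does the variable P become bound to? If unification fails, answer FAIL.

branch(c, b, wrap(c))

Decompose wrap/1: wrap(branch(P, Z, B)) =?= wrap(branch(branch(c, b, B), U, wrap(c))).
Decompose wrap/1: branch(P, Z, B) =?= branch(branch(c, b, B), U, wrap(c)).
Decompose branch/3: P =?= branch(c, b, B),  Z =?= U,  B =?= wrap(c).
Bind P := branch(c, b, B); substituting into the one remaining equation that mentions P gives: branch(Q, Z, A) =?= branch(s(d), zero, branch(d, c, branch(c, b, B))).
Bind Z := U; substituting into the one remaining equation that mentions Z gives: branch(Q, U, A) =?= branch(s(d), zero, branch(d, c, branch(c, b, B))).
Bind B := wrap(c); substituting into the remaining equation gives: branch(Q, U, A) =?= branch(s(d), zero, branch(d, c, branch(c, b, wrap(c)))). Substituting into the earlier binding gives P := branch(c, b, wrap(c)).
Decompose branch/3: Q =?= s(d),  U =?= zero,  A =?= branch(d, c, branch(c, b, wrap(c))).
Bind Q := s(d); no other remaining equation mentions Q.
Bind U := zero; no other remaining equation mentions U. Substituting into the earlier binding gives Z := zero.
Bind A := branch(d, c, branch(c, b, wrap(c))).
MGU = { P := branch(c, b, wrap(c)), Z := zero, B := wrap(c), Q := s(d), U := zero, A := branch(d, c, branch(c, b, wrap(c))) }, so P := branch(c, b, wrap(c)).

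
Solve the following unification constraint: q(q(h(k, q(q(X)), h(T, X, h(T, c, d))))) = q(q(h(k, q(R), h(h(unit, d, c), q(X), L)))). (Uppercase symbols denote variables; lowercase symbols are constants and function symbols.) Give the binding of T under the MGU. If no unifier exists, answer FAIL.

FAIL

Decompose q/1: q(h(k, q(q(X)), h(T, X, h(T, c, d)))) = q(h(k, q(R), h(h(unit, d, c), q(X), L))).
Decompose q/1: h(k, q(q(X)), h(T, X, h(T, c, d))) = h(k, q(R), h(h(unit, d, c), q(X), L)).
Decompose h/3: k = k,  q(q(X)) = q(R),  h(T, X, h(T, c, d)) = h(h(unit, d, c), q(X), L).
Delete trivial equation k = k.
Decompose q/1: q(X) = R.
Bind R := q(X); no other remaining equation mentions R.
Decompose h/3: T = h(unit, d, c),  X = q(X),  h(T, c, d) = L.
Bind T := h(unit, d, c); substituting into the one remaining equation that mentions T gives: h(h(unit, d, c), c, d) = L.
Occurs check fails: X occurs in q(X); the equation X = q(X) has no finite solution.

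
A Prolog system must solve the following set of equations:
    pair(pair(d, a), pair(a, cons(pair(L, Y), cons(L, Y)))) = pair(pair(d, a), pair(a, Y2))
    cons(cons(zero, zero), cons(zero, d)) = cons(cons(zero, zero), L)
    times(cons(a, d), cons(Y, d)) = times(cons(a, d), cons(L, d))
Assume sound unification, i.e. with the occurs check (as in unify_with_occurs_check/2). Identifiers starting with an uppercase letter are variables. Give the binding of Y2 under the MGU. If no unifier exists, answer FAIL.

Decompose pair/2: pair(d, a) = pair(d, a),  pair(a, cons(pair(L, Y), cons(L, Y))) = pair(a, Y2).
Delete trivial equation pair(d, a) = pair(d, a).
Decompose pair/2: a = a,  cons(pair(L, Y), cons(L, Y)) = Y2.
Delete trivial equation a = a.
Bind Y2 := cons(pair(L, Y), cons(L, Y)); no other remaining equation mentions Y2.
Decompose cons/2: cons(zero, zero) = cons(zero, zero),  cons(zero, d) = L.
Delete trivial equation cons(zero, zero) = cons(zero, zero).
Bind L := cons(zero, d); substituting into the remaining equation gives: times(cons(a, d), cons(Y, d)) = times(cons(a, d), cons(cons(zero, d), d)). Substituting into the earlier binding gives Y2 := cons(pair(cons(zero, d), Y), cons(cons(zero, d), Y)).
Decompose times/2: cons(a, d) = cons(a, d),  cons(Y, d) = cons(cons(zero, d), d).
Delete trivial equation cons(a, d) = cons(a, d).
Decompose cons/2: Y = cons(zero, d),  d = d.
Bind Y := cons(zero, d); no other remaining equation mentions Y. Substituting into the earlier binding gives Y2 := cons(pair(cons(zero, d), cons(zero, d)), cons(cons(zero, d), cons(zero, d))).
Delete trivial equation d = d.
MGU = { Y2 -> cons(pair(cons(zero, d), cons(zero, d)), cons(cons(zero, d), cons(zero, d))), L -> cons(zero, d), Y -> cons(zero, d) }, so Y2 -> cons(pair(cons(zero, d), cons(zero, d)), cons(cons(zero, d), cons(zero, d))).

cons(pair(cons(zero, d), cons(zero, d)), cons(cons(zero, d), cons(zero, d)))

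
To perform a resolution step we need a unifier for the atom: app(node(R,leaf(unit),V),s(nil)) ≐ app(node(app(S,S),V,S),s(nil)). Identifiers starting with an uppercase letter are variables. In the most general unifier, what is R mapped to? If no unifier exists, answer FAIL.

app(leaf(unit),leaf(unit))

Decompose app/2: node(R,leaf(unit),V) ≐ node(app(S,S),V,S),  s(nil) ≐ s(nil).
Decompose node/3: R ≐ app(S,S),  leaf(unit) ≐ V,  V ≐ S.
Bind R := app(S,S); no other remaining equation mentions R.
Bind V := leaf(unit); substituting into the one remaining equation that mentions V gives: leaf(unit) ≐ S.
Bind S := leaf(unit); no other remaining equation mentions S. Substituting into the earlier binding gives R := app(leaf(unit),leaf(unit)).
Delete trivial equation s(nil) ≐ s(nil).
MGU = { R := app(leaf(unit),leaf(unit)), V := leaf(unit), S := leaf(unit) }, so R := app(leaf(unit),leaf(unit)).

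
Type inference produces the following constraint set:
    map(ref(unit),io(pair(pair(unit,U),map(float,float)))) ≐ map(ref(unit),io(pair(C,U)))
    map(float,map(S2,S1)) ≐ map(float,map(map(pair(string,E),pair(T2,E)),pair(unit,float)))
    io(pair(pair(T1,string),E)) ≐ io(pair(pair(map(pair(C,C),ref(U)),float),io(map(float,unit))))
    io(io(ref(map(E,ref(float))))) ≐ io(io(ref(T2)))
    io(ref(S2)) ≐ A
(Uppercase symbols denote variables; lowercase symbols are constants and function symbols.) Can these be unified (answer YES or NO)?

NO

Decompose map/2: ref(unit) ≐ ref(unit),  io(pair(pair(unit,U),map(float,float))) ≐ io(pair(C,U)).
Delete trivial equation ref(unit) ≐ ref(unit).
Decompose io/1: pair(pair(unit,U),map(float,float)) ≐ pair(C,U).
Decompose pair/2: pair(unit,U) ≐ C,  map(float,float) ≐ U.
Bind C := pair(unit,U); substituting into the one remaining equation that mentions C gives: io(pair(pair(T1,string),E)) ≐ io(pair(pair(map(pair(pair(unit,U),pair(unit,U)),ref(U)),float),io(map(float,unit)))).
Bind U := map(float,float); substituting into the one remaining equation that mentions U gives: io(pair(pair(T1,string),E)) ≐ io(pair(pair(map(pair(pair(unit,map(float,float)),pair(unit,map(float,float))),ref(map(float,float))),float),io(map(float,unit)))). Substituting into the earlier binding gives C := pair(unit,map(float,float)).
Decompose map/2: float ≐ float,  map(S2,S1) ≐ map(map(pair(string,E),pair(T2,E)),pair(unit,float)).
Delete trivial equation float ≐ float.
Decompose map/2: S2 ≐ map(pair(string,E),pair(T2,E)),  S1 ≐ pair(unit,float).
Bind S2 := map(pair(string,E),pair(T2,E)); substituting into the one remaining equation that mentions S2 gives: io(ref(map(pair(string,E),pair(T2,E)))) ≐ A.
Bind S1 := pair(unit,float); no other remaining equation mentions S1.
Decompose io/1: pair(pair(T1,string),E) ≐ pair(pair(map(pair(pair(unit,map(float,float)),pair(unit,map(float,float))),ref(map(float,float))),float),io(map(float,unit))).
Decompose pair/2: pair(T1,string) ≐ pair(map(pair(pair(unit,map(float,float)),pair(unit,map(float,float))),ref(map(float,float))),float),  E ≐ io(map(float,unit)).
Decompose pair/2: T1 ≐ map(pair(pair(unit,map(float,float)),pair(unit,map(float,float))),ref(map(float,float))),  string ≐ float.
Bind T1 := map(pair(pair(unit,map(float,float)),pair(unit,map(float,float))),ref(map(float,float))); no other remaining equation mentions T1.
Clash: constants string and float differ; no unifier exists.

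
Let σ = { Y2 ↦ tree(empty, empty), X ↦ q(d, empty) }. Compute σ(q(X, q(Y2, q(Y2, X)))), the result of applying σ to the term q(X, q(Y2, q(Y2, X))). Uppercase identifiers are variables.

Replace each occurrence of Y2 with tree(empty, empty).
Replace each occurrence of X with q(d, empty).
Result: q(q(d, empty), q(tree(empty, empty), q(tree(empty, empty), q(d, empty)))).

q(q(d, empty), q(tree(empty, empty), q(tree(empty, empty), q(d, empty))))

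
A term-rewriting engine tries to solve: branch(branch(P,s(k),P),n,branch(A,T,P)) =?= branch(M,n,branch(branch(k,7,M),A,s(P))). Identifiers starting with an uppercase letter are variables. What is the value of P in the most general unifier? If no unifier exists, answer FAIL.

Decompose branch/3: branch(P,s(k),P) =?= M,  n =?= n,  branch(A,T,P) =?= branch(branch(k,7,M),A,s(P)).
Bind M := branch(P,s(k),P); substituting into the one remaining equation that mentions M gives: branch(A,T,P) =?= branch(branch(k,7,branch(P,s(k),P)),A,s(P)).
Delete trivial equation n =?= n.
Decompose branch/3: A =?= branch(k,7,branch(P,s(k),P)),  T =?= A,  P =?= s(P).
Bind A := branch(k,7,branch(P,s(k),P)); substituting into the one remaining equation that mentions A gives: T =?= branch(k,7,branch(P,s(k),P)).
Bind T := branch(k,7,branch(P,s(k),P)); no other remaining equation mentions T.
Occurs check fails: P occurs in s(P); the equation P =?= s(P) has no finite solution.

FAIL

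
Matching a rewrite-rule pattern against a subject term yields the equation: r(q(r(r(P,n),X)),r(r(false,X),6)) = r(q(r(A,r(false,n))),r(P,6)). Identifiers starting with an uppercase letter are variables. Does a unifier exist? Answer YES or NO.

YES

Decompose r/2: q(r(r(P,n),X)) = q(r(A,r(false,n))),  r(r(false,X),6) = r(P,6).
Decompose q/1: r(r(P,n),X) = r(A,r(false,n)).
Decompose r/2: r(P,n) = A,  X = r(false,n).
Bind A := r(P,n); no other remaining equation mentions A.
Bind X := r(false,n); substituting into the remaining equation gives: r(r(false,r(false,n)),6) = r(P,6).
Decompose r/2: r(false,r(false,n)) = P,  6 = 6.
Bind P := r(false,r(false,n)); no other remaining equation mentions P. Substituting into the earlier binding gives A := r(r(false,r(false,n)),n).
Delete trivial equation 6 = 6.
No equations remain and no clash or occurs-check failure arose, so a unifier exists.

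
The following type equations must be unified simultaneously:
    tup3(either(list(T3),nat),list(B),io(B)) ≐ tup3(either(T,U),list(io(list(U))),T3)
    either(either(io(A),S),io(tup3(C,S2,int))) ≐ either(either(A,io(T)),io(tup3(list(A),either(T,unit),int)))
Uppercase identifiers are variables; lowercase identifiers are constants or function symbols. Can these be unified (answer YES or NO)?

Decompose tup3/3: either(list(T3),nat) ≐ either(T,U),  list(B) ≐ list(io(list(U))),  io(B) ≐ T3.
Decompose either/2: list(T3) ≐ T,  nat ≐ U.
Bind T := list(T3); substituting into the one remaining equation that mentions T gives: either(either(io(A),S),io(tup3(C,S2,int))) ≐ either(either(A,io(list(T3))),io(tup3(list(A),either(list(T3),unit),int))).
Bind U := nat; substituting into the one remaining equation that mentions U gives: list(B) ≐ list(io(list(nat))).
Decompose list/1: B ≐ io(list(nat)).
Bind B := io(list(nat)); substituting into the one remaining equation that mentions B gives: io(io(list(nat))) ≐ T3.
Bind T3 := io(io(list(nat))); substituting into the remaining equation gives: either(either(io(A),S),io(tup3(C,S2,int))) ≐ either(either(A,io(list(io(io(list(nat)))))),io(tup3(list(A),either(list(io(io(list(nat)))),unit),int))). Substituting into the earlier binding gives T := list(io(io(list(nat)))).
Decompose either/2: either(io(A),S) ≐ either(A,io(list(io(io(list(nat)))))),  io(tup3(C,S2,int)) ≐ io(tup3(list(A),either(list(io(io(list(nat)))),unit),int)).
Decompose either/2: io(A) ≐ A,  S ≐ io(list(io(io(list(nat))))).
Occurs check fails: A occurs in io(A); the equation A ≐ io(A) has no finite solution.

NO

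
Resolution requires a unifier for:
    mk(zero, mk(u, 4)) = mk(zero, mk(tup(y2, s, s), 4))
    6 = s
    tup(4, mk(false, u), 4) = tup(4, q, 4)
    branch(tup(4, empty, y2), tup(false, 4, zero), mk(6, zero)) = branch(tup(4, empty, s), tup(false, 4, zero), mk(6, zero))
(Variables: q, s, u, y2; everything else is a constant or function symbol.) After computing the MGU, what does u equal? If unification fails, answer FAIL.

tup(6, 6, 6)

Decompose mk/2: zero = zero,  mk(u, 4) = mk(tup(y2, s, s), 4).
Delete trivial equation zero = zero.
Decompose mk/2: u = tup(y2, s, s),  4 = 4.
Bind u := tup(y2, s, s); substituting into the one remaining equation that mentions u gives: tup(4, mk(false, tup(y2, s, s)), 4) = tup(4, q, 4).
Delete trivial equation 4 = 4.
Bind s := 6; substituting into the remaining equations gives: tup(4, mk(false, tup(y2, 6, 6)), 4) = tup(4, q, 4),  branch(tup(4, empty, y2), tup(false, 4, zero), mk(6, zero)) = branch(tup(4, empty, 6), tup(false, 4, zero), mk(6, zero)). Substituting into the earlier binding gives u := tup(y2, 6, 6).
Decompose tup/3: 4 = 4,  mk(false, tup(y2, 6, 6)) = q,  4 = 4.
Delete trivial equation 4 = 4.
Bind q := mk(false, tup(y2, 6, 6)); no other remaining equation mentions q.
Delete trivial equation 4 = 4.
Decompose branch/3: tup(4, empty, y2) = tup(4, empty, 6),  tup(false, 4, zero) = tup(false, 4, zero),  mk(6, zero) = mk(6, zero).
Decompose tup/3: 4 = 4,  empty = empty,  y2 = 6.
Delete trivial equation 4 = 4.
Delete trivial equation empty = empty.
Bind y2 := 6; no other remaining equation mentions y2. Substituting into the earlier bindings gives u := tup(6, 6, 6), q := mk(false, tup(6, 6, 6)).
Delete trivial equation tup(false, 4, zero) = tup(false, 4, zero).
Delete trivial equation mk(6, zero) = mk(6, zero).
MGU = { u := tup(6, 6, 6), s := 6, q := mk(false, tup(6, 6, 6)), y2 := 6 }, so u := tup(6, 6, 6).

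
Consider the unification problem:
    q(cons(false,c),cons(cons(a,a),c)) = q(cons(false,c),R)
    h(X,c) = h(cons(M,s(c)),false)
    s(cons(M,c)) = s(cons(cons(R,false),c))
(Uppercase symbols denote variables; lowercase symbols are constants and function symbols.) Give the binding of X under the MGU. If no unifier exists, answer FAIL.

FAIL

Decompose q/2: cons(false,c) = cons(false,c),  cons(cons(a,a),c) = R.
Delete trivial equation cons(false,c) = cons(false,c).
Bind R := cons(cons(a,a),c); substituting into the one remaining equation that mentions R gives: s(cons(M,c)) = s(cons(cons(cons(cons(a,a),c),false),c)).
Decompose h/2: X = cons(M,s(c)),  c = false.
Bind X := cons(M,s(c)); no other remaining equation mentions X.
Clash: constants c and false differ; no unifier exists.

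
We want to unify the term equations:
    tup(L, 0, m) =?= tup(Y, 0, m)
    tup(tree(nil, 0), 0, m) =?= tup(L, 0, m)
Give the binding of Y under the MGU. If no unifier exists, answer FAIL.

tree(nil, 0)

Decompose tup/3: L =?= Y,  0 =?= 0,  m =?= m.
Bind L := Y; substituting into the one remaining equation that mentions L gives: tup(tree(nil, 0), 0, m) =?= tup(Y, 0, m).
Delete trivial equation 0 =?= 0.
Delete trivial equation m =?= m.
Decompose tup/3: tree(nil, 0) =?= Y,  0 =?= 0,  m =?= m.
Bind Y := tree(nil, 0); no other remaining equation mentions Y. Substituting into the earlier binding gives L := tree(nil, 0).
Delete trivial equation 0 =?= 0.
Delete trivial equation m =?= m.
MGU = { L -> tree(nil, 0), Y -> tree(nil, 0) }, so Y -> tree(nil, 0).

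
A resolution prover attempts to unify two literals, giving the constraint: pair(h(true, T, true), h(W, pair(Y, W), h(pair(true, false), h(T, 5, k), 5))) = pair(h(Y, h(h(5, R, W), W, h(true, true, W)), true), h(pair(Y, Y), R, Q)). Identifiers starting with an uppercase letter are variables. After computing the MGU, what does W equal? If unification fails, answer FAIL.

Decompose pair/2: h(true, T, true) = h(Y, h(h(5, R, W), W, h(true, true, W)), true),  h(W, pair(Y, W), h(pair(true, false), h(T, 5, k), 5)) = h(pair(Y, Y), R, Q).
Decompose h/3: true = Y,  T = h(h(5, R, W), W, h(true, true, W)),  true = true.
Bind Y := true; substituting into the one remaining equation that mentions Y gives: h(W, pair(true, W), h(pair(true, false), h(T, 5, k), 5)) = h(pair(true, true), R, Q).
Bind T := h(h(5, R, W), W, h(true, true, W)); substituting into the one remaining equation that mentions T gives: h(W, pair(true, W), h(pair(true, false), h(h(h(5, R, W), W, h(true, true, W)), 5, k), 5)) = h(pair(true, true), R, Q).
Delete trivial equation true = true.
Decompose h/3: W = pair(true, true),  pair(true, W) = R,  h(pair(true, false), h(h(h(5, R, W), W, h(true, true, W)), 5, k), 5) = Q.
Bind W := pair(true, true); substituting into the remaining equations gives: pair(true, pair(true, true)) = R,  h(pair(true, false), h(h(h(5, R, pair(true, true)), pair(true, true), h(true, true, pair(true, true))), 5, k), 5) = Q. Substituting into the earlier binding gives T := h(h(5, R, pair(true, true)), pair(true, true), h(true, true, pair(true, true))).
Bind R := pair(true, pair(true, true)); substituting into the remaining equation gives: h(pair(true, false), h(h(h(5, pair(true, pair(true, true)), pair(true, true)), pair(true, true), h(true, true, pair(true, true))), 5, k), 5) = Q. Substituting into the earlier binding gives T := h(h(5, pair(true, pair(true, true)), pair(true, true)), pair(true, true), h(true, true, pair(true, true))).
Bind Q := h(pair(true, false), h(h(h(5, pair(true, pair(true, true)), pair(true, true)), pair(true, true), h(true, true, pair(true, true))), 5, k), 5).
MGU = { Y -> true, T -> h(h(5, pair(true, pair(true, true)), pair(true, true)), pair(true, true), h(true, true, pair(true, true))), W -> pair(true, true), R -> pair(true, pair(true, true)), Q -> h(pair(true, false), h(h(h(5, pair(true, pair(true, true)), pair(true, true)), pair(true, true), h(true, true, pair(true, true))), 5, k), 5) }, so W -> pair(true, true).

pair(true, true)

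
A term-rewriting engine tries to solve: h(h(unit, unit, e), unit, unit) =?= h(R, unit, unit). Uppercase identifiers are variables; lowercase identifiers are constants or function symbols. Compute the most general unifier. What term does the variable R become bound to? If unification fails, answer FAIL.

Decompose h/3: h(unit, unit, e) =?= R,  unit =?= unit,  unit =?= unit.
Bind R := h(unit, unit, e); no other remaining equation mentions R.
Delete trivial equation unit =?= unit.
Delete trivial equation unit =?= unit.
MGU = { R ↦ h(unit, unit, e) }, so R ↦ h(unit, unit, e).

h(unit, unit, e)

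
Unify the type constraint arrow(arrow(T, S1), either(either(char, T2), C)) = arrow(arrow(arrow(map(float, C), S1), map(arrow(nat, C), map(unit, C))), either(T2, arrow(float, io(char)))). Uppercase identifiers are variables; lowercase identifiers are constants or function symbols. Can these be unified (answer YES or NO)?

Decompose arrow/2: arrow(T, S1) = arrow(arrow(map(float, C), S1), map(arrow(nat, C), map(unit, C))),  either(either(char, T2), C) = either(T2, arrow(float, io(char))).
Decompose arrow/2: T = arrow(map(float, C), S1),  S1 = map(arrow(nat, C), map(unit, C)).
Bind T := arrow(map(float, C), S1); no other remaining equation mentions T.
Bind S1 := map(arrow(nat, C), map(unit, C)); no other remaining equation mentions S1. Substituting into the earlier binding gives T := arrow(map(float, C), map(arrow(nat, C), map(unit, C))).
Decompose either/2: either(char, T2) = T2,  C = arrow(float, io(char)).
Occurs check fails: T2 occurs in either(char, T2); the equation T2 = either(char, T2) has no finite solution.

NO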